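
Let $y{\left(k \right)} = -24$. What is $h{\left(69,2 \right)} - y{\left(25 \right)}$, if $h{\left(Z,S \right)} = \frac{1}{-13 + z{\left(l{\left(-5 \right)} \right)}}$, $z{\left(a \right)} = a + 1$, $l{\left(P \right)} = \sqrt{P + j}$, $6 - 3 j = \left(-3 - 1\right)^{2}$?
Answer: $\frac{10932}{457} - \frac{5 i \sqrt{3}}{457} \approx 23.921 - 0.01895 i$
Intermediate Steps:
$j = - \frac{10}{3}$ ($j = 2 - \frac{\left(-3 - 1\right)^{2}}{3} = 2 - \frac{\left(-4\right)^{2}}{3} = 2 - \frac{16}{3} = - \frac{10}{3} \approx -3.3333$)
$l{\left(P \right)} = \sqrt{- \frac{10}{3} + P}$ ($l{\left(P \right)} = \sqrt{P - \frac{10}{3}} = \sqrt{- \frac{10}{3} + P}$)
$z{\left(a \right)} = 1 + a$
$h{\left(Z,S \right)} = \frac{1}{-12 + \frac{5 i \sqrt{3}}{3}}$ ($h{\left(Z,S \right)} = \frac{1}{-13 + \left(1 + \frac{\sqrt{-30 + 9 \left(-5\right)}}{3}\right)} = \frac{1}{-13 + \left(1 + \frac{\sqrt{-30 - 45}}{3}\right)} = \frac{1}{-13 + \left(1 + \frac{\sqrt{-75}}{3}\right)} = \frac{1}{-13 + \left(1 + \frac{5 i \sqrt{3}}{3}\right)} = \frac{1}{-12 + \frac{5 i \sqrt{3}}{3}}$)
$h{\left(69,2 \right)} - y{\left(25 \right)} = \left(- \frac{36}{457} - \frac{5 i \sqrt{3}}{457}\right) - -24 = \left(- \frac{36}{457} - \frac{5 i \sqrt{3}}{457}\right) + 24 = \frac{10932}{457} - \frac{5 i \sqrt{3}}{457}$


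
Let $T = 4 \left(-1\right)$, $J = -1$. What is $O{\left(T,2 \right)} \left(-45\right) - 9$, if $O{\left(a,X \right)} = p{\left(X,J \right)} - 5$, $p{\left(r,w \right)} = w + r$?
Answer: $171$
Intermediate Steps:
$p{\left(r,w \right)} = r + w$
$T = -4$
$O{\left(a,X \right)} = -6 + X$ ($O{\left(a,X \right)} = \left(X - 1\right) - 5 = \left(-1 + X\right) - 5 = -6 + X$)
$O{\left(T,2 \right)} \left(-45\right) - 9 = \left(-6 + 2\right) \left(-45\right) - 9 = \left(-4\right) \left(-45\right) - 9 = 180 - 9 = 171$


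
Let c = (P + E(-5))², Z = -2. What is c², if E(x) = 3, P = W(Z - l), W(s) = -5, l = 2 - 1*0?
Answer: 16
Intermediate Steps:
l = 2 (l = 2 + 0 = 2)
P = -5
c = 4 (c = (-5 + 3)² = (-2)² = 4)
c² = 4² = 16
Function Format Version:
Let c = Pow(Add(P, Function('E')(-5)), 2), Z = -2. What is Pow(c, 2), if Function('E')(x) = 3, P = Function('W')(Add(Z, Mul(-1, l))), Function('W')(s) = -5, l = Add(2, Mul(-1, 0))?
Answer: 16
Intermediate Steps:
l = 2 (l = Add(2, 0) = 2)
P = -5
c = 4 (c = Pow(Add(-5, 3), 2) = Pow(-2, 2) = 4)
Pow(c, 2) = Pow(4, 2) = 16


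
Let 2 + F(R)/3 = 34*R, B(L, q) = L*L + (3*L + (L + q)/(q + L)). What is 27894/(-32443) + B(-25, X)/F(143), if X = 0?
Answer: -388818427/473018940 ≈ -0.82199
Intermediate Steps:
B(L, q) = 1 + L**2 + 3*L (B(L, q) = L**2 + (3*L + (L + q)/(L + q)) = L**2 + (3*L + 1) = L**2 + (1 + 3*L) = 1 + L**2 + 3*L)
F(R) = -6 + 102*R (F(R) = -6 + 3*(34*R) = -6 + 102*R)
27894/(-32443) + B(-25, X)/F(143) = 27894/(-32443) + (1 + (-25)**2 + 3*(-25))/(-6 + 102*143) = 27894*(-1/32443) + (1 + 625 - 75)/(-6 + 14586) = -27894/32443 + 551/14580 = -388818427/473018940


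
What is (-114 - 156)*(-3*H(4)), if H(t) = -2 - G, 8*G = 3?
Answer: -7695/4 ≈ -1923.8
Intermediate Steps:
G = 3/8 (G = (⅛)*3 = 3/8 ≈ 0.37500)
H(t) = -19/8 (H(t) = -2 - 1*3/8 = -2 - 3/8 = -19/8)
(-114 - 156)*(-3*H(4)) = (-114 - 156)*(-3*(-19/8)) = -270*57/8 = -7695/4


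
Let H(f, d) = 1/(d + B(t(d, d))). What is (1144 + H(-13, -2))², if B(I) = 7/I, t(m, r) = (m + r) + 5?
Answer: 32729841/25 ≈ 1.3092e+6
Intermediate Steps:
t(m, r) = 5 + m + r
H(f, d) = 1/(d + 7/(5 + 2*d)) (H(f, d) = 1/(d + 7/(5 + d + d)) = 1/(d + 7/(5 + 2*d)))
(1144 + H(-13, -2))² = (1144 + (5 + 2*(-2))/(7 - 2*(5 + 2*(-2))))² = (1144 + (5 - 4)/(7 - 2*(5 - 4)))² = (1144 + 1/(7 - 2*1))² = (1144 + 1/(7 - 2))² = (1144 + 1/5)² = (1144 + (⅕)*1)² = (1144 + ⅕)² = (5721/5)² = 32729841/25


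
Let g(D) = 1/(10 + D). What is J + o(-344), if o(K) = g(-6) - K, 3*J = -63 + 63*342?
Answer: 30021/4 ≈ 7505.3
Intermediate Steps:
J = 7161 (J = (-63 + 63*342)/3 = (-63 + 21546)/3 = (⅓)*21483 = 7161)
o(K) = ¼ - K (o(K) = 1/(10 - 6) - K = 1/4 - K = ¼ - K)
J + o(-344) = 7161 + (¼ - 1*(-344)) = 7161 + (¼ + 344) = 7161 + 1377/4 = 30021/4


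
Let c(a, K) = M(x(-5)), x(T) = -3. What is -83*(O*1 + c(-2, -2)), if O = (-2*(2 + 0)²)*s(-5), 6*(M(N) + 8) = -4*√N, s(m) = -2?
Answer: -664 + 166*I*√3/3 ≈ -664.0 + 95.84*I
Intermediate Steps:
M(N) = -8 - 2*√N/3 (M(N) = -8 + (-4*√N)/6 = -8 - 2*√N/3)
O = 16 (O = -2*(2 + 0)²*(-2) = -2*2²*(-2) = -2*4*(-2) = -8*(-2) = 16)
c(a, K) = -8 - 2*I*√3/3
-83*(O*1 + c(-2, -2)) = -83*(16*1 + (-8 - 2*I*√3/3)) = -83*(16 + (-8 - 2*I*√3/3)) = -83*(8 - 2*I*√3/3) = -664 + 166*I*√3/3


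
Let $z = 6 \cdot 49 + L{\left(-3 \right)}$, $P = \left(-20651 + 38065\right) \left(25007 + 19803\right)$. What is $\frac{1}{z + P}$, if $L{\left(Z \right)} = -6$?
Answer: $\frac{1}{780321628} \approx 1.2815 \cdot 10^{-9}$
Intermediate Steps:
$P = 780321340$ ($P = 17414 \cdot 44810 = 780321340$)
$z = 288$ ($z = 6 \cdot 49 - 6 = 294 - 6 = 288$)
$\frac{1}{z + P} = \frac{1}{288 + 780321340} = \frac{1}{780321628}$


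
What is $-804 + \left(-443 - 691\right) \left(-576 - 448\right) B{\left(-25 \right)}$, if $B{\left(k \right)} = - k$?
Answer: $29029596$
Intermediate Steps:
$-804 + \left(-443 - 691\right) \left(-576 - 448\right) B{\left(-25 \right)} = -804 + \left(-443 - 691\right) \left(-576 - 448\right) \left(\left(-1\right) \left(-25\right)\right) = -804 + \left(-1134\right) \left(-1024\right) 25 = -804 + 1161216 \cdot 25 = -804 + 29030400 = 29029596$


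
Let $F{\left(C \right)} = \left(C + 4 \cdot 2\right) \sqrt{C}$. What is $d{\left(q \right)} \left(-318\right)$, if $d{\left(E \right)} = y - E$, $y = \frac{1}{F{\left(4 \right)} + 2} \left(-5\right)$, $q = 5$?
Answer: $\frac{21465}{13} \approx 1651.2$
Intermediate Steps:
$F{\left(C \right)} = \sqrt{C} \left(8 + C\right)$ ($F{\left(C \right)} = \left(C + 8\right) \sqrt{C} = \left(8 + C\right) \sqrt{C} = \sqrt{C} \left(8 + C\right)$)
$y = - \frac{5}{26}$ ($y = \frac{1}{\sqrt{4} \left(8 + 4\right) + 2} \left(-5\right) = \frac{1}{2 \cdot 12 + 2} \left(-5\right) = \frac{1}{24 + 2} \left(-5\right) = \frac{1}{26} \left(-5\right) = - \frac{5}{26} \approx -0.19231$)
$d{\left(E \right)} = - \frac{5}{26} - E$
$d{\left(q \right)} \left(-318\right) = \left(- \frac{5}{26} - 5\right) \left(-318\right) = \left(- \frac{135}{26}\right) \left(-318\right) = \frac{21465}{13}$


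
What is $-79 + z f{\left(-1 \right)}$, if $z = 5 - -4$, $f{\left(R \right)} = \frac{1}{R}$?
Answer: $-88$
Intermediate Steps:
$z = 9$ ($z = 5 + 4 = 9$)
$-79 + z f{\left(-1 \right)} = -79 + \frac{9}{-1} = -79 + 9 \left(-1\right) = -79 - 9 = -88$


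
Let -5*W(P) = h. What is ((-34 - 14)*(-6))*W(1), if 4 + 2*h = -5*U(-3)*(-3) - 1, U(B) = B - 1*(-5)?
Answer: -720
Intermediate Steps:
U(B) = 5 + B (U(B) = B + 5 = 5 + B)
h = 25/2 (h = -2 + (-5*(5 - 3)*(-3) - 1)/2 = -2 + (-5*2*(-3) - 1)/2 = -2 + (-10*(-3) - 1)/2 = -2 + (30 - 1)/2 = -2 + (½)*29 = -2 + 29/2 = 25/2 ≈ 12.500)
W(P) = -5/2 (W(P) = -⅕*25/2 = -5/2)
((-34 - 14)*(-6))*W(1) = ((-34 - 14)*(-6))*(-5/2) = -48*(-6)*(-5/2) = 288*(-5/2) = -720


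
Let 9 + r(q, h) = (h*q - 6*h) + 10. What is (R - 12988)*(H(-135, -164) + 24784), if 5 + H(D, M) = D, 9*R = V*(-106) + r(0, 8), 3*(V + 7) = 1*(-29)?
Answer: -8514920948/27 ≈ -3.1537e+8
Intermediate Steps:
V = -50/3 (V = -7 + (1*(-29))/3 = -7 + (1/3)*(-29) = -7 - 29/3 = -50/3 ≈ -16.667)
r(q, h) = 1 - 6*h + h*q (r(q, h) = -9 + ((h*q - 6*h) + 10) = -9 + ((-6*h + h*q) + 10) = -9 + (10 - 6*h + h*q) = 1 - 6*h + h*q)
R = 5159/27 (R = (-50/3*(-106) + (1 - 6*8 + 8*0))/9 = (5300/3 + (1 - 48 + 0))/9 = (5300/3 - 47)/9 = (1/9)*(5159/3) = 5159/27 ≈ 191.07)
H(D, M) = -5 + D
(R - 12988)*(H(-135, -164) + 24784) = (5159/27 - 12988)*((-5 - 135) + 24784) = -345517*(-140 + 24784)/27 = -345517/27*24644 = -8514920948/27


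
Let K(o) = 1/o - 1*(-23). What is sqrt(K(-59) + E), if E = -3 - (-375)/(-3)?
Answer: 2*I*sqrt(91391)/59 ≈ 10.248*I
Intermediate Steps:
E = -128 (E = -3 - (-375)*(-1)/3 = -3 - 15*25/3 = -3 - 125 = -128)
K(o) = 23 + 1/o (K(o) = 1/o + 23 = 23 + 1/o)
sqrt(K(-59) + E) = sqrt((23 + 1/(-59)) - 128) = sqrt((23 - 1/59) - 128) = sqrt(1356/59 - 128) = sqrt(-6196/59) = 2*I*sqrt(91391)/59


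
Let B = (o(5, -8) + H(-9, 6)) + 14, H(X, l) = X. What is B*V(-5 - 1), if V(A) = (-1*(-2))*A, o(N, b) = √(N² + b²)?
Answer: -60 - 12*√89 ≈ -173.21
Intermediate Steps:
V(A) = 2*A
B = 5 + √89 (B = (√(5² + (-8)²) - 9) + 14 = (√(25 + 64) - 9) + 14 = (√89 - 9) + 14 = (-9 + √89) + 14 = 5 + √89 ≈ 14.434)
B*V(-5 - 1) = (5 + √89)*(2*(-5 - 1)) = (5 + √89)*(2*(-6)) = (5 + √89)*(-12) = -60 - 12*√89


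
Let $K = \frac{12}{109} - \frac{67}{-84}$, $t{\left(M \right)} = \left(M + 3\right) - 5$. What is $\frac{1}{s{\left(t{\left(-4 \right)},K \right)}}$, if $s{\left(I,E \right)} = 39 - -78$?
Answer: $\frac{1}{117} \approx 0.008547$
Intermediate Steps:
$t{\left(M \right)} = -2 + M$ ($t{\left(M \right)} = \left(3 + M\right) - 5 = -2 + M$)
$K = \frac{8311}{9156}$ ($K = 12 \cdot \frac{1}{109} - - \frac{67}{84} = \frac{12}{109} + \frac{67}{84} = \frac{8311}{9156} \approx 0.90771$)
$s{\left(I,E \right)} = 117$ ($s{\left(I,E \right)} = 39 + 78 = 117$)
$\frac{1}{s{\left(t{\left(-4 \right)},K \right)}} = \frac{1}{117}$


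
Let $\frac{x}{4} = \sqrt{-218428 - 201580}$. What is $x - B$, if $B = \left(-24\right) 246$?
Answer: $5904 + 8 i \sqrt{105002} \approx 5904.0 + 2592.3 i$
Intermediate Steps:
$x = 8 i \sqrt{105002}$ ($x = 4 \sqrt{-218428 - 201580} = 4 \sqrt{-420008} = 4 \cdot 2 i \sqrt{105002} = 8 i \sqrt{105002} \approx 2592.3 i$)
$B = -5904$
$x - B = 8 i \sqrt{105002} - -5904 = 8 i \sqrt{105002} + 5904 = 5904 + 8 i \sqrt{105002}$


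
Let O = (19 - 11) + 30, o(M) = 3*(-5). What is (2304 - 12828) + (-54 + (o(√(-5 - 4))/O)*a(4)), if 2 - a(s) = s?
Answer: -200967/19 ≈ -10577.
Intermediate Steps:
o(M) = -15
a(s) = 2 - s
O = 38 (O = 8 + 30 = 38)
(2304 - 12828) + (-54 + (o(√(-5 - 4))/O)*a(4)) = (2304 - 12828) + (-54 + (-15/38)*(2 - 1*4)) = -10524 + (-54 + (-15*1/38)*(2 - 4)) = -10524 + (-54 - 15/38*(-2)) = -10524 + (-54 + 15/19) = -10524 - 1011/19 = -200967/19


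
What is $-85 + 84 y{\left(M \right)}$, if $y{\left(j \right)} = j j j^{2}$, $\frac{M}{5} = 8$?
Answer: $215039915$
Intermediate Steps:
$M = 40$ ($M = 5 \cdot 8 = 40$)
$y{\left(j \right)} = j^{4}$ ($y{\left(j \right)} = j^{2} j^{2} = j^{4}$)
$-85 + 84 y{\left(M \right)} = -85 + 84 \cdot 40^{4} = -85 + 84 \cdot 2560000 = -85 + 215040000 = 215039915$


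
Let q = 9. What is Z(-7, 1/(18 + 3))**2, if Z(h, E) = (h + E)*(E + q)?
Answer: 769507600/194481 ≈ 3956.7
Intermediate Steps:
Z(h, E) = (9 + E)*(E + h) (Z(h, E) = (h + E)*(E + 9) = (E + h)*(9 + E) = (9 + E)*(E + h))
Z(-7, 1/(18 + 3))**2 = ((1/(18 + 3))**2 + 9/(18 + 3) + 9*(-7) - 7/(18 + 3))**2 = ((1/21)**2 + 9/21 - 63 - 7/21)**2 = ((1/21)**2 + 9*(1/21) - 63 + (1/21)*(-7))**2 = (1/441 + 3/7 - 63 - 1/3)**2 = (-27740/441)**2 = 769507600/194481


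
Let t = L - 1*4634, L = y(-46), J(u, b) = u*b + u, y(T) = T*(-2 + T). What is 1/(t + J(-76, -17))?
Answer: -1/1210 ≈ -0.00082645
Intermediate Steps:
J(u, b) = u + b*u (J(u, b) = b*u + u = u + b*u)
L = 2208 (L = -46*(-2 - 46) = -46*(-48) = 2208)
t = -2426 (t = 2208 - 1*4634 = 2208 - 4634 = -2426)
1/(t + J(-76, -17)) = 1/(-2426 - 76*(1 - 17)) = 1/(-2426 - 76*(-16)) = 1/(-2426 + 1216) = 1/(-1210) = -1/1210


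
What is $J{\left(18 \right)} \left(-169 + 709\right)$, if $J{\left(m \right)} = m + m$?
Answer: $19440$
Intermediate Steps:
$J{\left(m \right)} = 2 m$
$J{\left(18 \right)} \left(-169 + 709\right) = 2 \cdot 18 \left(-169 + 709\right) = 36 \cdot 540 = 19440$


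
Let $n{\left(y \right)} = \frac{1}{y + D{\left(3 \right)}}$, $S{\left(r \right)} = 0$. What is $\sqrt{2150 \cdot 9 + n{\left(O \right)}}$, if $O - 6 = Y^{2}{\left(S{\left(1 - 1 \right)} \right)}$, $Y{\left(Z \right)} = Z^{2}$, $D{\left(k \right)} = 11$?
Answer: $\frac{\sqrt{5592167}}{17} \approx 139.1$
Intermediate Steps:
$O = 6$ ($O = 6 + \left(0^{2}\right)^{2} = 6 + 0^{2} = 6 + 0 = 6$)
$n{\left(y \right)} = \frac{1}{11 + y}$ ($n{\left(y \right)} = \frac{1}{y + 11} = \frac{1}{11 + y}$)
$\sqrt{2150 \cdot 9 + n{\left(O \right)}} = \sqrt{2150 \cdot 9 + \frac{1}{11 + 6}} = \sqrt{19350 + \frac{1}{17}} = \sqrt{\frac{328951}{17}} = \frac{\sqrt{5592167}}{17}$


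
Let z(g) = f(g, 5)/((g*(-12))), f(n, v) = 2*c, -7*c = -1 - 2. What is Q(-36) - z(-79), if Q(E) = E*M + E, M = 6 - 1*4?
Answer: -119449/1106 ≈ -108.00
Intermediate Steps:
c = 3/7 (c = -(-1 - 2)/7 = -⅐*(-3) = 3/7 ≈ 0.42857)
M = 2 (M = 6 - 4 = 2)
f(n, v) = 6/7 (f(n, v) = 2*(3/7) = 6/7)
Q(E) = 3*E (Q(E) = E*2 + E = 2*E + E = 3*E)
z(g) = -1/(14*g) (z(g) = 6/(7*((g*(-12)))) = 6/(7*((-12*g))) = 6*(-1/(12*g))/7 = -1/(14*g))
Q(-36) - z(-79) = 3*(-36) - (-1)/(14*(-79)) = -108 - (-1)*(-1)/(14*79) = -108 - 1*1/1106 = -108 - 1/1106 = -119449/1106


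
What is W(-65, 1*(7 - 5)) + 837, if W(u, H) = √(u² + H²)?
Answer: 837 + √4229 ≈ 902.03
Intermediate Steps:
W(u, H) = √(H² + u²)
W(-65, 1*(7 - 5)) + 837 = √((1*(7 - 5))² + (-65)²) + 837 = √((1*2)² + 4225) + 837 = √(2² + 4225) + 837 = √(4 + 4225) + 837 = √4229 + 837 = 837 + √4229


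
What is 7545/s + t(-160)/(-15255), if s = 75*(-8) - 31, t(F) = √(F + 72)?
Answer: -7545/631 - 2*I*√22/15255 ≈ -11.957 - 0.00061493*I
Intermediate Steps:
t(F) = √(72 + F)
s = -631 (s = -600 - 31 = -631)
7545/s + t(-160)/(-15255) = 7545/(-631) + √(72 - 160)/(-15255) = 7545*(-1/631) + √(-88)*(-1/15255) = -7545/631 + (2*I*√22)*(-1/15255) = -7545/631 - 2*I*√22/15255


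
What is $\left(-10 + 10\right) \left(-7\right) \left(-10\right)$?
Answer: $0$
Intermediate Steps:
$\left(-10 + 10\right) \left(-7\right) \left(-10\right) = 0 \left(-7\right) \left(-10\right) = 0 \left(-10\right) = 0$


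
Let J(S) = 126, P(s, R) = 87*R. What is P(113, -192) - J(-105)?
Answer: -16830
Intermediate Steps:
P(113, -192) - J(-105) = 87*(-192) - 1*126 = -16704 - 126 = -16830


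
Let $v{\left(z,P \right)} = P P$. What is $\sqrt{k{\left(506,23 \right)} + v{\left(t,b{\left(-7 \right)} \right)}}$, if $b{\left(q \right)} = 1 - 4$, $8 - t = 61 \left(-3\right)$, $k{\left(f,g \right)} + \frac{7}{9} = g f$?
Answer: $\frac{4 \sqrt{6551}}{3} \approx 107.92$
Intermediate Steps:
$k{\left(f,g \right)} = - \frac{7}{9} + f g$ ($k{\left(f,g \right)} = - \frac{7}{9} + g f = - \frac{7}{9} + f g$)
$t = 191$ ($t = 8 - 61 \left(-3\right) = 8 - -183 = 8 + 183 = 191$)
$b{\left(q \right)} = -3$ ($b{\left(q \right)} = 1 - 4 = -3$)
$v{\left(z,P \right)} = P^{2}$
$\sqrt{k{\left(506,23 \right)} + v{\left(t,b{\left(-7 \right)} \right)}} = \sqrt{\left(- \frac{7}{9} + 506 \cdot 23\right) + \left(-3\right)^{2}} = \sqrt{\left(- \frac{7}{9} + 11638\right) + 9} = \sqrt{\frac{104735}{9} + 9} = \sqrt{\frac{104816}{9}} = \frac{4 \sqrt{6551}}{3}$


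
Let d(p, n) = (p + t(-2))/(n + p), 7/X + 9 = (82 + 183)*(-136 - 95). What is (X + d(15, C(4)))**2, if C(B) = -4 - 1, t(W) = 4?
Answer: 338250417649/93709454400 ≈ 3.6096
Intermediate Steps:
X = -7/61224 (X = 7/(-9 + (82 + 183)*(-136 - 95)) = 7/(-9 + 265*(-231)) = 7/(-9 - 61215) = 7/(-61224) = 7*(-1/61224) = -7/61224 ≈ -0.00011433)
C(B) = -5
d(p, n) = (4 + p)/(n + p) (d(p, n) = (p + 4)/(n + p) = (4 + p)/(n + p))
(X + d(15, C(4)))**2 = (-7/61224 + (4 + 15)/(-5 + 15))**2 = (-7/61224 + 19/10)**2 = (581593/306120)**2 = 338250417649/93709454400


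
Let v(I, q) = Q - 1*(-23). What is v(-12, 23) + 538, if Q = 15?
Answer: 576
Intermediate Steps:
v(I, q) = 38 (v(I, q) = 15 - 1*(-23) = 15 + 23 = 38)
v(-12, 23) + 538 = 38 + 538 = 576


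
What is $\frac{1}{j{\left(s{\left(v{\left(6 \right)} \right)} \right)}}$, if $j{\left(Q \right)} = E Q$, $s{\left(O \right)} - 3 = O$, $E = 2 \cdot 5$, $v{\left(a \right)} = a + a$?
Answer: $\frac{1}{150} \approx 0.0066667$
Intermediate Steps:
$v{\left(a \right)} = 2 a$
$E = 10$
$s{\left(O \right)} = 3 + O$
$j{\left(Q \right)} = 10 Q$
$\frac{1}{j{\left(s{\left(v{\left(6 \right)} \right)} \right)}} = \frac{1}{10 \left(3 + 2 \cdot 6\right)} = \frac{1}{10 \left(3 + 12\right)} = \frac{1}{10 \cdot 15} = \frac{1}{150}$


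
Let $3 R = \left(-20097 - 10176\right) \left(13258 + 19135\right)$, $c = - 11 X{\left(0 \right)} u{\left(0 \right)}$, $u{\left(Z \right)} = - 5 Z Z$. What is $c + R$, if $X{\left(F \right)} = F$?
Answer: $-326877763$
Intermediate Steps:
$u{\left(Z \right)} = - 5 Z^{2}$
$c = 0$ ($c = \left(-11\right) 0 \left(- 5 \cdot 0^{2}\right) = 0 \left(\left(-5\right) 0\right) = 0 \cdot 0 = 0$)
$R = -326877763$ ($R = \frac{\left(-20097 - 10176\right) \left(13258 + 19135\right)}{3} = \frac{\left(-30273\right) 32393}{3} = \frac{1}{3} \left(-980633289\right) = -326877763$)
$c + R = 0 - 326877763 = -326877763$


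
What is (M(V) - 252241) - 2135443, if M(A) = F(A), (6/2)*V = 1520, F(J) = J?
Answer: -7161532/3 ≈ -2.3872e+6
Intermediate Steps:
V = 1520/3 (V = (⅓)*1520 = 1520/3 ≈ 506.67)
M(A) = A
(M(V) - 252241) - 2135443 = (1520/3 - 252241) - 2135443 = -755203/3 - 2135443 = -7161532/3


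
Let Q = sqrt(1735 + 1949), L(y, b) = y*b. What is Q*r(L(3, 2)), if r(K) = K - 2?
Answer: 8*sqrt(921) ≈ 242.78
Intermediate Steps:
L(y, b) = b*y
Q = 2*sqrt(921) (Q = sqrt(3684) = 2*sqrt(921) ≈ 60.696)
r(K) = -2 + K
Q*r(L(3, 2)) = (2*sqrt(921))*(-2 + 2*3) = (2*sqrt(921))*(-2 + 6) = (2*sqrt(921))*4 = 8*sqrt(921)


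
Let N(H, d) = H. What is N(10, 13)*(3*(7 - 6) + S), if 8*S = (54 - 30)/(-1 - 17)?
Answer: 85/3 ≈ 28.333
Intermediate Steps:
S = -1/6 (S = ((54 - 30)/(-1 - 17))/8 = (24/(-18))/8 = (24*(-1/18))/8 = (1/8)*(-4/3) = -1/6 ≈ -0.16667)
N(10, 13)*(3*(7 - 6) + S) = 10*(3*(7 - 6) - 1/6) = 10*(3*1 - 1/6) = 10*(3 - 1/6) = 10*(17/6) = 85/3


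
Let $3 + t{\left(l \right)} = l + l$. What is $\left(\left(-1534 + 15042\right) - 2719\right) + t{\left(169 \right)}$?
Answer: $11124$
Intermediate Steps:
$t{\left(l \right)} = -3 + 2 l$ ($t{\left(l \right)} = -3 + \left(l + l\right) = -3 + 2 l$)
$\left(\left(-1534 + 15042\right) - 2719\right) + t{\left(169 \right)} = \left(\left(-1534 + 15042\right) - 2719\right) + \left(-3 + 2 \cdot 169\right) = \left(13508 - 2719\right) + \left(-3 + 338\right) = 10789 + 335 = 11124$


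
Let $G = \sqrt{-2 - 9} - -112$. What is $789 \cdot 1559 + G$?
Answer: $1230163 + i \sqrt{11} \approx 1.2302 \cdot 10^{6} + 3.3166 i$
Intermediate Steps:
$G = 112 + i \sqrt{11}$ ($G = \sqrt{-11} + 112 = i \sqrt{11} + 112 = 112 + i \sqrt{11} \approx 112.0 + 3.3166 i$)
$789 \cdot 1559 + G = 789 \cdot 1559 + \left(112 + i \sqrt{11}\right) = 1230051 + \left(112 + i \sqrt{11}\right) = 1230163 + i \sqrt{11}$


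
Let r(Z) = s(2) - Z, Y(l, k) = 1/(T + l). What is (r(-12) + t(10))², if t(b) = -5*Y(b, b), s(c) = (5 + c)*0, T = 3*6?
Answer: 109561/784 ≈ 139.75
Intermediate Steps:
T = 18
s(c) = 0
Y(l, k) = 1/(18 + l)
t(b) = -5/(18 + b)
r(Z) = -Z (r(Z) = 0 - Z = -Z)
(r(-12) + t(10))² = (-1*(-12) - 5/(18 + 10))² = (12 - 5/28)² = (331/28)² = 109561/784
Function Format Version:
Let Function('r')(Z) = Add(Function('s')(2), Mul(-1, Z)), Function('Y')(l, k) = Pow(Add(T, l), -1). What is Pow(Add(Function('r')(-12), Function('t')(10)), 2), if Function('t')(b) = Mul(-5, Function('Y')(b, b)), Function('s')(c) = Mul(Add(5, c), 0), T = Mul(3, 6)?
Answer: Rational(109561, 784) ≈ 139.75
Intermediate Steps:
T = 18
Function('s')(c) = 0
Function('Y')(l, k) = Pow(Add(18, l), -1)
Function('t')(b) = Mul(-5, Pow(Add(18, b), -1))
Function('r')(Z) = Mul(-1, Z) (Function('r')(Z) = Add(0, Mul(-1, Z)) = Mul(-1, Z))
Pow(Add(Function('r')(-12), Function('t')(10)), 2) = Pow(Add(Mul(-1, -12), Mul(-5, Pow(Add(18, 10), -1))), 2) = Pow(Add(12, Mul(-5, Pow(28, -1))), 2) = Pow(Add(12, Mul(-5, Rational(1, 28))), 2) = Pow(Add(12, Rational(-5, 28)), 2) = Pow(Rational(331, 28), 2) = Rational(109561, 784)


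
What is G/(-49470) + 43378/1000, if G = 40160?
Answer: 105287483/2473500 ≈ 42.566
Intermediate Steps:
G/(-49470) + 43378/1000 = 40160/(-49470) + 43378/1000 = 40160*(-1/49470) + 43378*(1/1000) = -4016/4947 + 21689/500 = 105287483/2473500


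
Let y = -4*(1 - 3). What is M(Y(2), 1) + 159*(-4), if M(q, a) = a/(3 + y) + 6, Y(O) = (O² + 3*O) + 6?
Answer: -6929/11 ≈ -629.91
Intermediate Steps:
Y(O) = 6 + O² + 3*O
y = 8 (y = -4*(-2) = 8)
M(q, a) = 6 + a/11 (M(q, a) = a/(3 + 8) + 6 = a/11 + 6 = 6 + a/11)
M(Y(2), 1) + 159*(-4) = (6 + (1/11)*1) + 159*(-4) = (6 + 1/11) - 636 = 67/11 - 636 = -6929/11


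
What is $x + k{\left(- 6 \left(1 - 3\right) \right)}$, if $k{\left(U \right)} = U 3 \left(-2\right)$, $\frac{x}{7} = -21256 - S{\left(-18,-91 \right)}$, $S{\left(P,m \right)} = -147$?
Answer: $-147835$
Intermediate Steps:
$x = -147763$ ($x = 7 \left(-21256 - -147\right) = 7 \left(-21256 + 147\right) = 7 \left(-21109\right) = -147763$)
$k{\left(U \right)} = - 6 U$ ($k{\left(U \right)} = 3 U \left(-2\right) = - 6 U$)
$x + k{\left(- 6 \left(1 - 3\right) \right)} = -147763 - 6 \left(- 6 \left(1 - 3\right)\right) = -147763 - 6 \left(\left(-6\right) \left(-2\right)\right) = -147763 - 72 = -147835$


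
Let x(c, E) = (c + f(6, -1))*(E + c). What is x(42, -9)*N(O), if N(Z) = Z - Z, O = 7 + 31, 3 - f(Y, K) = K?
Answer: 0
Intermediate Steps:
f(Y, K) = 3 - K
x(c, E) = (4 + c)*(E + c) (x(c, E) = (c + (3 - 1*(-1)))*(E + c) = (c + (3 + 1))*(E + c) = (c + 4)*(E + c) = (4 + c)*(E + c))
O = 38
N(Z) = 0
x(42, -9)*N(O) = (42**2 + 4*(-9) + 4*42 - 9*42)*0 = (1764 - 36 + 168 - 378)*0 = 1518*0 = 0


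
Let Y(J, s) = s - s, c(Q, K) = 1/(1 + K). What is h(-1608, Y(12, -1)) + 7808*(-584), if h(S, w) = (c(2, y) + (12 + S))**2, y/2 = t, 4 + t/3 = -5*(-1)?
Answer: -98642487/49 ≈ -2.0131e+6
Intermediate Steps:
t = 3 (t = -12 + 3*(-5*(-1)) = -12 + 3*5 = -12 + 15 = 3)
y = 6 (y = 2*3 = 6)
Y(J, s) = 0
h(S, w) = (85/7 + S)**2 (h(S, w) = (1/(1 + 6) + (12 + S))**2 = (1/7 + (12 + S))**2 = (85/7 + S)**2)
h(-1608, Y(12, -1)) + 7808*(-584) = (85 + 7*(-1608))**2/49 + 7808*(-584) = (85 - 11256)**2/49 - 4559872 = (1/49)*(-11171)**2 - 4559872 = (1/49)*124791241 - 4559872 = 124791241/49 - 4559872 = -98642487/49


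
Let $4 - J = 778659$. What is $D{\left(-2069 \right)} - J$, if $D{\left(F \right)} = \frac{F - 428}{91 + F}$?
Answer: $\frac{1540182087}{1978} \approx 7.7866 \cdot 10^{5}$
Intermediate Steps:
$J = -778655$ ($J = 4 - 778659 = -778655$)
$D{\left(F \right)} = \frac{-428 + F}{91 + F}$
$D{\left(-2069 \right)} - J = \frac{-428 - 2069}{91 - 2069} - -778655 = \frac{1}{-1978} \left(-2497\right) + 778655 = \left(- \frac{1}{1978}\right) \left(-2497\right) + 778655 = \frac{2497}{1978} + 778655 = \frac{1540182087}{1978}$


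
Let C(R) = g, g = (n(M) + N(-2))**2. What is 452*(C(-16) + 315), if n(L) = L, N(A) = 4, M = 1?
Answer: 153680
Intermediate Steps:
g = 25 (g = (1 + 4)**2 = 5**2 = 25)
C(R) = 25
452*(C(-16) + 315) = 452*(25 + 315) = 452*340 = 153680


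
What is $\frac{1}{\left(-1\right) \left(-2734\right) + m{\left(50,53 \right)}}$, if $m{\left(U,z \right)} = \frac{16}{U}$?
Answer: $\frac{25}{68358} \approx 0.00036572$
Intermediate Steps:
$\frac{1}{\left(-1\right) \left(-2734\right) + m{\left(50,53 \right)}} = \frac{1}{\left(-1\right) \left(-2734\right) + \frac{16}{50}} = \frac{1}{2734 + 16 \cdot \frac{1}{50}} = \frac{1}{2734 + \frac{8}{25}} = \frac{1}{\frac{68358}{25}} = \frac{25}{68358}$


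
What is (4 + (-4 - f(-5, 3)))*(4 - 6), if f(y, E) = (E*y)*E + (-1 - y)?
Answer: -82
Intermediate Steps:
f(y, E) = -1 - y + y*E² (f(y, E) = y*E² + (-1 - y) = -1 - y + y*E²)
(4 + (-4 - f(-5, 3)))*(4 - 6) = (4 + (-4 - (-1 - 1*(-5) - 5*3²)))*(4 - 6) = (4 + (-4 - (-1 + 5 - 5*9)))*(-2) = (4 + (-4 - (-1 + 5 - 45)))*(-2) = (4 + (-4 - 1*(-41)))*(-2) = (4 + (-4 + 41))*(-2) = (4 + 37)*(-2) = 41*(-2) = -82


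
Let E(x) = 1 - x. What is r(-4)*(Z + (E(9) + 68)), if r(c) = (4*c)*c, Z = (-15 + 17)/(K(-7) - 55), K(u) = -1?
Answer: 26864/7 ≈ 3837.7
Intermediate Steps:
Z = -1/28 (Z = (-15 + 17)/(-1 - 55) = 2/(-56) = 2*(-1/56) = -1/28 ≈ -0.035714)
r(c) = 4*c**2
r(-4)*(Z + (E(9) + 68)) = (4*(-4)**2)*(-1/28 + ((1 - 1*9) + 68)) = (4*16)*(-1/28 + ((1 - 9) + 68)) = 64*(-1/28 + (-8 + 68)) = 64*(-1/28 + 60) = 64*(1679/28) = 26864/7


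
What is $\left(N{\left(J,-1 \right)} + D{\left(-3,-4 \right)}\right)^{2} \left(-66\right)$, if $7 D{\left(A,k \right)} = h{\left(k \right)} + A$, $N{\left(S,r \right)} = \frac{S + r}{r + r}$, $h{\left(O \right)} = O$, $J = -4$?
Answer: $- \frac{297}{2} \approx -148.5$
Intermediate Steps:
$N{\left(S,r \right)} = \frac{S + r}{2 r}$
$D{\left(A,k \right)} = \frac{A}{7} + \frac{k}{7}$ ($D{\left(A,k \right)} = \frac{k + A}{7} = \frac{A + k}{7} = \frac{A}{7} + \frac{k}{7}$)
$\left(N{\left(J,-1 \right)} + D{\left(-3,-4 \right)}\right)^{2} \left(-66\right) = \left(\frac{-4 - 1}{2 \left(-1\right)} + \left(\frac{1}{7} \left(-3\right) + \frac{1}{7} \left(-4\right)\right)\right)^{2} \left(-66\right) = \left(\frac{1}{2} \left(-1\right) \left(-5\right) - 1\right)^{2} \left(-66\right) = \left(\frac{5}{2} - 1\right)^{2} \left(-66\right) = \left(\frac{3}{2}\right)^{2} \left(-66\right) = \frac{9}{4} \left(-66\right) = - \frac{297}{2}$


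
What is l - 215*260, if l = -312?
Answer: -56212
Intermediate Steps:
l - 215*260 = -312 - 215*260 = -312 - 55900 = -56212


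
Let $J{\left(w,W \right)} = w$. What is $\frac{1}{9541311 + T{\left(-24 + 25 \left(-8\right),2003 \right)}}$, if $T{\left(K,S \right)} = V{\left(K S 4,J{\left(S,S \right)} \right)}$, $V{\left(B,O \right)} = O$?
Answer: $\frac{1}{9543314} \approx 1.0479 \cdot 10^{-7}$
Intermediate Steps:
$T{\left(K,S \right)} = S$
$\frac{1}{9541311 + T{\left(-24 + 25 \left(-8\right),2003 \right)}} = \frac{1}{9541311 + 2003} = \frac{1}{9543314}$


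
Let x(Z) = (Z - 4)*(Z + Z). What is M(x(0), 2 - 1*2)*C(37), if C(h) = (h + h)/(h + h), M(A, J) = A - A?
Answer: 0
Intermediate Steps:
x(Z) = 2*Z*(-4 + Z) (x(Z) = (-4 + Z)*(2*Z) = 2*Z*(-4 + Z))
M(A, J) = 0
C(h) = 1 (C(h) = (2*h)/((2*h)) = (2*h)*(1/(2*h)) = 1)
M(x(0), 2 - 1*2)*C(37) = 0*1 = 0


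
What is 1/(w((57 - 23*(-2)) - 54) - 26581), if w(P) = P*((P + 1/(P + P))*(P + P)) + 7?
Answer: 1/208773 ≈ 4.7899e-6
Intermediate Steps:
w(P) = 7 + 2*P²*(P + 1/(2*P)) (w(P) = P*((P + 1/(2*P))*(2*P)) + 7 = P*(2*P*(P + 1/(2*P))) + 7 = 2*P²*(P + 1/(2*P)) + 7 = 7 + 2*P²*(P + 1/(2*P)))
1/(w((57 - 23*(-2)) - 54) - 26581) = 1/((7 + ((57 - 23*(-2)) - 54) + 2*((57 - 23*(-2)) - 54)³) - 26581) = 1/((7 + ((57 + 46) - 54) + 2*((57 + 46) - 54)³) - 26581) = 1/((7 + (103 - 54) + 2*(103 - 54)³) - 26581) = 1/((7 + 49 + 2*49³) - 26581) = 1/((7 + 49 + 2*117649) - 26581) = 1/((7 + 49 + 235298) - 26581) = 1/(235354 - 26581) = 1/208773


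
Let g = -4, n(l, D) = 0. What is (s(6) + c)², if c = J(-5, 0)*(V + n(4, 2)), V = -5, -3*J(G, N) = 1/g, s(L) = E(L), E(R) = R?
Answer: 4489/144 ≈ 31.174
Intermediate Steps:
s(L) = L
J(G, N) = 1/12 (J(G, N) = -⅓/(-4) = -⅓*(-¼) = 1/12)
c = -5/12 (c = (-5 + 0)/12 = (1/12)*(-5) = -5/12 ≈ -0.41667)
(s(6) + c)² = (6 - 5/12)² = (67/12)² = 4489/144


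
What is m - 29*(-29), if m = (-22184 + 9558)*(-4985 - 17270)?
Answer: 280992471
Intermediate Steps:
m = 280991630 (m = -12626*(-22255) = 280991630)
m - 29*(-29) = 280991630 - 29*(-29) = 280991630 + 841 = 280992471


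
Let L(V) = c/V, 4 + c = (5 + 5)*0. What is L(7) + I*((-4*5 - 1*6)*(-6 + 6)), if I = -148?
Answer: -4/7 ≈ -0.57143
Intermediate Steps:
c = -4 (c = -4 + (5 + 5)*0 = -4 + 10*0 = -4 + 0 = -4)
L(V) = -4/V
L(7) + I*((-4*5 - 1*6)*(-6 + 6)) = -4/7 - 148*(-4*5 - 1*6)*(-6 + 6) = -4*⅐ - 148*(-20 - 6)*0 = -4/7 - (-3848)*0 = -4/7 - 148*0 = -4/7 + 0 = -4/7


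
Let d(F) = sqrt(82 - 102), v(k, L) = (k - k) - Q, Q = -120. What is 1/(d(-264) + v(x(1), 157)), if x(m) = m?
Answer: 6/721 - I*sqrt(5)/7210 ≈ 0.0083218 - 0.00031013*I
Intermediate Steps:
v(k, L) = 120 (v(k, L) = (k - k) - 1*(-120) = 0 + 120 = 120)
d(F) = 2*I*sqrt(5) (d(F) = sqrt(-20) = 2*I*sqrt(5))
1/(d(-264) + v(x(1), 157)) = 1/(2*I*sqrt(5) + 120) = 1/(120 + 2*I*sqrt(5))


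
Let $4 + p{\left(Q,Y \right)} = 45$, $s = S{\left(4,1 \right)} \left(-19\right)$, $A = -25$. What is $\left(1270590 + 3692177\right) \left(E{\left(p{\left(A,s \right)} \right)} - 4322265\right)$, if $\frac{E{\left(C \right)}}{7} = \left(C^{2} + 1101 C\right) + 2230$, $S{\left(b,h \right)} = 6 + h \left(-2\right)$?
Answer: $-19746358579067$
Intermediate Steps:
$S{\left(b,h \right)} = 6 - 2 h$
$s = -76$ ($s = \left(6 - 2\right) \left(-19\right) = 4 \left(-19\right) = -76$)
$p{\left(Q,Y \right)} = 41$ ($p{\left(Q,Y \right)} = -4 + 45 = 41$)
$E{\left(C \right)} = 15610 + 7 C^{2} + 7707 C$ ($E{\left(C \right)} = 7 \left(\left(C^{2} + 1101 C\right) + 2230\right) = 7 \left(2230 + C^{2} + 1101 C\right) = 15610 + 7 C^{2} + 7707 C$)
$\left(1270590 + 3692177\right) \left(E{\left(p{\left(A,s \right)} \right)} - 4322265\right) = \left(1270590 + 3692177\right) \left(\left(15610 + 7 \cdot 41^{2} + 7707 \cdot 41\right) - 4322265\right) = 4962767 \left(\left(15610 + 7 \cdot 1681 + 315987\right) - 4322265\right) = 4962767 \left(\left(15610 + 11767 + 315987\right) - 4322265\right) = 4962767 \left(343364 - 4322265\right) = 4962767 \left(-3978901\right) = -19746358579067$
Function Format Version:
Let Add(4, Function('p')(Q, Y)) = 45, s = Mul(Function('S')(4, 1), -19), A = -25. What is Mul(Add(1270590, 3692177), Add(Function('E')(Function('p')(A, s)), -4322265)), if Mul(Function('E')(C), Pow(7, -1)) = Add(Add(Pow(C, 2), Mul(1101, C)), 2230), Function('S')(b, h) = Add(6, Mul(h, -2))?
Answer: -19746358579067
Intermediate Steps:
Function('S')(b, h) = Add(6, Mul(-2, h))
s = -76 (s = Mul(Add(6, Mul(-2, 1)), -19) = Mul(Add(6, -2), -19) = Mul(4, -19) = -76)
Function('p')(Q, Y) = 41 (Function('p')(Q, Y) = Add(-4, 45) = 41)
Function('E')(C) = Add(15610, Mul(7, Pow(C, 2)), Mul(7707, C)) (Function('E')(C) = Mul(7, Add(Add(Pow(C, 2), Mul(1101, C)), 2230)) = Mul(7, Add(2230, Pow(C, 2), Mul(1101, C))) = Add(15610, Mul(7, Pow(C, 2)), Mul(7707, C)))
Mul(Add(1270590, 3692177), Add(Function('E')(Function('p')(A, s)), -4322265)) = Mul(Add(1270590, 3692177), Add(Add(15610, Mul(7, Pow(41, 2)), Mul(7707, 41)), -4322265)) = Mul(4962767, Add(Add(15610, Mul(7, 1681), 315987), -4322265)) = Mul(4962767, Add(Add(15610, 11767, 315987), -4322265)) = Mul(4962767, Add(343364, -4322265)) = Mul(4962767, -3978901) = -19746358579067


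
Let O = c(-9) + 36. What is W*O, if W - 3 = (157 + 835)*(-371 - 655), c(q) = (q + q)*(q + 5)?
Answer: -109921212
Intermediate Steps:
c(q) = 2*q*(5 + q) (c(q) = (2*q)*(5 + q) = 2*q*(5 + q))
O = 108 (O = 2*(-9)*(5 - 9) + 36 = 2*(-9)*(-4) + 36 = 72 + 36 = 108)
W = -1017789 (W = 3 + (157 + 835)*(-371 - 655) = 3 + 992*(-1026) = 3 - 1017792 = -1017789)
W*O = -1017789*108 = -109921212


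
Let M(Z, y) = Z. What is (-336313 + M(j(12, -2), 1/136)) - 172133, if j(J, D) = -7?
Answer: -508453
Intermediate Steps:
(-336313 + M(j(12, -2), 1/136)) - 172133 = (-336313 - 7) - 172133 = -336320 - 172133 = -508453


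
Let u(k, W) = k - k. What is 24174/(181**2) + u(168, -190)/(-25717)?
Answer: 24174/32761 ≈ 0.73789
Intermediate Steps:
u(k, W) = 0
24174/(181**2) + u(168, -190)/(-25717) = 24174/(181**2) + 0/(-25717) = 24174/32761 + 0*(-1/25717) = 24174*(1/32761) + 0 = 24174/32761 + 0 = 24174/32761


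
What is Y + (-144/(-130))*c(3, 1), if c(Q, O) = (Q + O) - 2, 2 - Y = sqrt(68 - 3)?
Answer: 274/65 - sqrt(65) ≈ -3.8469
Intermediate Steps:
Y = 2 - sqrt(65) (Y = 2 - sqrt(68 - 3) = 2 - sqrt(65) ≈ -6.0623)
c(Q, O) = -2 + O + Q (c(Q, O) = (O + Q) - 2 = -2 + O + Q)
Y + (-144/(-130))*c(3, 1) = (2 - sqrt(65)) + (-144/(-130))*(-2 + 1 + 3) = (2 - sqrt(65)) - 144*(-1/130)*2 = (2 - sqrt(65)) + (72/65)*2 = (2 - sqrt(65)) + 144/65 = 274/65 - sqrt(65)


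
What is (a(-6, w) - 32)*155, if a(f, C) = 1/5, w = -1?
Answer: -4929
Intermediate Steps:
a(f, C) = ⅕
(a(-6, w) - 32)*155 = (⅕ - 32)*155 = -159/5*155 = -4929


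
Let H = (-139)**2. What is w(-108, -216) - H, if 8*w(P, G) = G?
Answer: -19348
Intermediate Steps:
w(P, G) = G/8
H = 19321
w(-108, -216) - H = (1/8)*(-216) - 1*19321 = -27 - 19321 = -19348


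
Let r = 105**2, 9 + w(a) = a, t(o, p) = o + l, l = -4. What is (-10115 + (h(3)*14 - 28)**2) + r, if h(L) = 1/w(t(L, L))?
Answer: 44359/25 ≈ 1774.4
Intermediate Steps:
t(o, p) = -4 + o (t(o, p) = o - 4 = -4 + o)
w(a) = -9 + a
h(L) = 1/(-13 + L) (h(L) = 1/(-9 + (-4 + L)) = 1/(-13 + L))
r = 11025
(-10115 + (h(3)*14 - 28)**2) + r = (-10115 + (14/(-13 + 3) - 28)**2) + 11025 = (-10115 + (14/(-10) - 28)**2) + 11025 = (-10115 + (-1/10*14 - 28)**2) + 11025 = (-10115 + (-7/5 - 28)**2) + 11025 = (-10115 + (-147/5)**2) + 11025 = (-10115 + 21609/25) + 11025 = -231266/25 + 11025 = 44359/25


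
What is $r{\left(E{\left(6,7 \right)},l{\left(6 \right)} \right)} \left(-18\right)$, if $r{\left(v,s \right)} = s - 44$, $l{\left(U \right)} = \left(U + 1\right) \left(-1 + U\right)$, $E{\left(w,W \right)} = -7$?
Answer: $162$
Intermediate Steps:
$l{\left(U \right)} = \left(1 + U\right) \left(-1 + U\right)$
$r{\left(v,s \right)} = -44 + s$
$r{\left(E{\left(6,7 \right)},l{\left(6 \right)} \right)} \left(-18\right) = \left(-44 - \left(1 - 6^{2}\right)\right) \left(-18\right) = \left(-44 + \left(-1 + 36\right)\right) \left(-18\right) = \left(-44 + 35\right) \left(-18\right) = \left(-9\right) \left(-18\right) = 162$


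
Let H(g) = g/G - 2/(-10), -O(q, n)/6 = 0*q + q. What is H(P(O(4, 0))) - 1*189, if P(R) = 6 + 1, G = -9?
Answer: -8531/45 ≈ -189.58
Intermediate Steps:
O(q, n) = -6*q (O(q, n) = -6*(0*q + q) = -6*(0 + q) = -6*q)
P(R) = 7
H(g) = ⅕ - g/9 (H(g) = g/(-9) - 2/(-10) = g*(-⅑) - 2*(-⅒) = -g/9 + ⅕ = ⅕ - g/9)
H(P(O(4, 0))) - 1*189 = (⅕ - ⅑*7) - 1*189 = (⅕ - 7/9) - 189 = -26/45 - 189 = -8531/45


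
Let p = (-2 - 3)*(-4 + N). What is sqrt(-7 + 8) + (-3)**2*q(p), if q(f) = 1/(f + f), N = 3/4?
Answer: 83/65 ≈ 1.2769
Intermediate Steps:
N = 3/4 (N = 3*(1/4) = 3/4 ≈ 0.75000)
p = 65/4 (p = (-2 - 3)*(-4 + 3/4) = -5*(-13/4) = 65/4 ≈ 16.250)
q(f) = 1/(2*f)
sqrt(-7 + 8) + (-3)**2*q(p) = sqrt(-7 + 8) + (-3)**2*(1/(2*(65/4))) = sqrt(1) + 9*((1/2)*(4/65)) = 1 + 9*(2/65) = 1 + 18/65 = 83/65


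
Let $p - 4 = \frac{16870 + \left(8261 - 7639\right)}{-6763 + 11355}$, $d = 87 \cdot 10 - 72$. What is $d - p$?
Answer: $\frac{907139}{1148} \approx 790.19$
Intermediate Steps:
$d = 798$ ($d = 870 - 72 = 798$)
$p = \frac{8965}{1148}$ ($p = 4 + \frac{16870 + \left(8261 - 7639\right)}{-6763 + 11355} = 4 + \frac{16870 + \left(8261 - 7639\right)}{4592} = 4 + \left(16870 + 622\right) \frac{1}{4592} = 4 + 17492 \cdot \frac{1}{4592} = 4 + \frac{4373}{1148} = \frac{8965}{1148} \approx 7.8092$)
$d - p = 798 - \frac{8965}{1148} = \frac{907139}{1148}$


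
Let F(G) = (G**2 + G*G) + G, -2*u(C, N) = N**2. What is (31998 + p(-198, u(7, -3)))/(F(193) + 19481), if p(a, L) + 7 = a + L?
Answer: 63577/188344 ≈ 0.33756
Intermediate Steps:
u(C, N) = -N**2/2
p(a, L) = -7 + L + a (p(a, L) = -7 + (a + L) = -7 + (L + a) = -7 + L + a)
F(G) = G + 2*G**2 (F(G) = (G**2 + G**2) + G = 2*G**2 + G = G + 2*G**2)
(31998 + p(-198, u(7, -3)))/(F(193) + 19481) = (31998 + (-7 - 1/2*(-3)**2 - 198))/(193*(1 + 2*193) + 19481) = (31998 + (-7 - 1/2*9 - 198))/(193*(1 + 386) + 19481) = (31998 + (-7 - 9/2 - 198))/(193*387 + 19481) = (31998 - 419/2)/(74691 + 19481) = (63577/2)/94172 = (63577/2)*(1/94172) = 63577/188344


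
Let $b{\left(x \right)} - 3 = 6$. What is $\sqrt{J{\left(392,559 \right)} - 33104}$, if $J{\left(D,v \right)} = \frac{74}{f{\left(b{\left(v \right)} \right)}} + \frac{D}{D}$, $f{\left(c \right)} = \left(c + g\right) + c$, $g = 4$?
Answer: $\frac{8 i \sqrt{62579}}{11} \approx 181.93 i$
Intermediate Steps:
$b{\left(x \right)} = 9$ ($b{\left(x \right)} = 3 + 6 = 9$)
$f{\left(c \right)} = 4 + 2 c$ ($f{\left(c \right)} = \left(c + 4\right) + c = \left(4 + c\right) + c = 4 + 2 c$)
$J{\left(D,v \right)} = \frac{48}{11}$ ($J{\left(D,v \right)} = \frac{74}{4 + 2 \cdot 9} + \frac{D}{D} = \frac{74}{4 + 18} + 1 = \frac{74}{22} + 1 = 74 \cdot \frac{1}{22} + 1 = \frac{37}{11} + 1 = \frac{48}{11}$)
$\sqrt{J{\left(392,559 \right)} - 33104} = \sqrt{\frac{48}{11} - 33104} = \sqrt{- \frac{364096}{11}} = \frac{8 i \sqrt{62579}}{11}$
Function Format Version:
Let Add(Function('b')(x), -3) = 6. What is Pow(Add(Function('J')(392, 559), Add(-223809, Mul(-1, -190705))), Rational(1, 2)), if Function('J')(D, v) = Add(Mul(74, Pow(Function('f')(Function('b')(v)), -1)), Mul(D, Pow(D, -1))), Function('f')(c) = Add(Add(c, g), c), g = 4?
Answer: Mul(Rational(8, 11), I, Pow(62579, Rational(1, 2))) ≈ Mul(181.93, I)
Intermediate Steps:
Function('b')(x) = 9 (Function('b')(x) = Add(3, 6) = 9)
Function('f')(c) = Add(4, Mul(2, c)) (Function('f')(c) = Add(Add(c, 4), c) = Add(Add(4, c), c) = Add(4, Mul(2, c)))
Function('J')(D, v) = Rational(48, 11) (Function('J')(D, v) = Add(Mul(74, Pow(Add(4, Mul(2, 9)), -1)), Mul(D, Pow(D, -1))) = Add(Mul(74, Pow(Add(4, 18), -1)), 1) = Add(Mul(74, Pow(22, -1)), 1) = Add(Mul(74, Rational(1, 22)), 1) = Add(Rational(37, 11), 1) = Rational(48, 11))
Pow(Add(Function('J')(392, 559), Add(-223809, Mul(-1, -190705))), Rational(1, 2)) = Pow(Add(Rational(48, 11), Add(-223809, Mul(-1, -190705))), Rational(1, 2)) = Pow(Add(Rational(48, 11), Add(-223809, 190705)), Rational(1, 2)) = Pow(Add(Rational(48, 11), -33104), Rational(1, 2)) = Pow(Rational(-364096, 11), Rational(1, 2)) = Mul(Rational(8, 11), I, Pow(62579, Rational(1, 2)))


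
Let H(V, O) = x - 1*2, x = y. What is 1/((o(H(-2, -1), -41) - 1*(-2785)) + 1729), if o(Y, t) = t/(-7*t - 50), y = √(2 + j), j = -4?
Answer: 237/1069777 ≈ 0.00022154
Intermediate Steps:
y = I*√2 (y = √(2 - 4) = √(-2) = I*√2 ≈ 1.4142*I)
x = I*√2 ≈ 1.4142*I
H(V, O) = -2 + I*√2 (H(V, O) = I*√2 - 1*2 = I*√2 - 2 = -2 + I*√2)
o(Y, t) = t/(-50 - 7*t)
1/((o(H(-2, -1), -41) - 1*(-2785)) + 1729) = 1/((-1*(-41)/(50 + 7*(-41)) - 1*(-2785)) + 1729) = 1/((-1*(-41)/(50 - 287) + 2785) + 1729) = 1/((-1*(-41)/(-237) + 2785) + 1729) = 1/((-1*(-41)*(-1/237) + 2785) + 1729) = 1/((-41/237 + 2785) + 1729) = 1/(660004/237 + 1729) = 1/(1069777/237) = 237/1069777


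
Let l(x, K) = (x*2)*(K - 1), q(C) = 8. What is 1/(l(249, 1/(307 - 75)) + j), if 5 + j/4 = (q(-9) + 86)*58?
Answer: 116/2469889 ≈ 4.6966e-5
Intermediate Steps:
l(x, K) = 2*x*(-1 + K) (l(x, K) = (2*x)*(-1 + K) = 2*x*(-1 + K))
j = 21788 (j = -20 + 4*((8 + 86)*58) = -20 + 4*(94*58) = -20 + 4*5452 = -20 + 21808 = 21788)
1/(l(249, 1/(307 - 75)) + j) = 1/(2*249*(-1 + 1/(307 - 75)) + 21788) = 1/(2*249*(-1 + 1/232) + 21788) = 1/(2*249*(-231/232) + 21788) = 1/(-57519/116 + 21788) = 1/(2469889/116) = 116/2469889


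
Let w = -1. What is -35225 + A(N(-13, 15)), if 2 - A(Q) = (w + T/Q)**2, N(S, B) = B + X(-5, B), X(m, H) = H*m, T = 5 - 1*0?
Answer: -5072281/144 ≈ -35224.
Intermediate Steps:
T = 5 (T = 5 + 0 = 5)
N(S, B) = -4*B (N(S, B) = B + B*(-5) = B - 5*B = -4*B)
A(Q) = 2 - (-1 + 5/Q)**2
-35225 + A(N(-13, 15)) = -35225 + (1 - 25/(-4*15)**2 + 10/((-4*15))) = -35225 + (1 - 25/(-60)**2 + 10/(-60)) = -35225 + (1 - 25*1/3600 + 10*(-1/60)) = -35225 + (1 - 1/144 - 1/6) = -35225 + 119/144 = -5072281/144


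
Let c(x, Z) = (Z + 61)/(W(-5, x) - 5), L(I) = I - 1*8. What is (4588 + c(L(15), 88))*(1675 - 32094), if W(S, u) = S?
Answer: -1391091289/10 ≈ -1.3911e+8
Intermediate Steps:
L(I) = -8 + I (L(I) = I - 8 = -8 + I)
c(x, Z) = -61/10 - Z/10 (c(x, Z) = (Z + 61)/(-5 - 5) = (61 + Z)/(-10) = (61 + Z)*(-1/10) = -61/10 - Z/10)
(4588 + c(L(15), 88))*(1675 - 32094) = (4588 + (-61/10 - 1/10*88))*(1675 - 32094) = (4588 + (-61/10 - 44/5))*(-30419) = (4588 - 149/10)*(-30419) = (45731/10)*(-30419) = -1391091289/10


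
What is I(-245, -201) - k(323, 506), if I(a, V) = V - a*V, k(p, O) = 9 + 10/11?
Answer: -544015/11 ≈ -49456.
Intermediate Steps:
k(p, O) = 109/11 (k(p, O) = 9 + (1/11)*10 = 9 + 10/11 = 109/11)
I(a, V) = V - V*a
I(-245, -201) - k(323, 506) = -201*(1 - 1*(-245)) - 1*109/11 = -201*(1 + 245) - 109/11 = -201*246 - 109/11 = -49446 - 109/11 = -544015/11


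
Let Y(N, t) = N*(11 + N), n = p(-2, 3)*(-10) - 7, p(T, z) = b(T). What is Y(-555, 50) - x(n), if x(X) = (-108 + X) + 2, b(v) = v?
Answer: 302013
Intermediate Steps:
p(T, z) = T
n = 13 (n = -2*(-10) - 7 = 20 - 7 = 13)
x(X) = -106 + X
Y(-555, 50) - x(n) = -555*(11 - 555) - (-106 + 13) = -555*(-544) - 1*(-93) = 301920 + 93 = 302013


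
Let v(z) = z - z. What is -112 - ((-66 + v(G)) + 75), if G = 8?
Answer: -121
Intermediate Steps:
v(z) = 0
-112 - ((-66 + v(G)) + 75) = -112 - ((-66 + 0) + 75) = -112 - (-66 + 75) = -112 - 1*9 = -112 - 9 = -121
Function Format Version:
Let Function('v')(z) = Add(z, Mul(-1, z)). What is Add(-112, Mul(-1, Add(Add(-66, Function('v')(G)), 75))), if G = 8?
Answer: -121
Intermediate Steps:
Function('v')(z) = 0
Add(-112, Mul(-1, Add(Add(-66, Function('v')(G)), 75))) = Add(-112, Mul(-1, Add(Add(-66, 0), 75))) = Add(-112, Mul(-1, Add(-66, 75))) = Add(-112, Mul(-1, 9)) = Add(-112, -9) = -121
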